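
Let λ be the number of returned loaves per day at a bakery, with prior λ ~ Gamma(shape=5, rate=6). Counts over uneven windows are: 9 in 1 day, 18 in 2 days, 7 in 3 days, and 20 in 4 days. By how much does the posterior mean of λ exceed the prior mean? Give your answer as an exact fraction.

137/48

Total count: 9 + 18 + 7 + 20 = 54.
Total exposure: 1 + 2 + 3 + 4 = 10 days.
The Gamma prior is conjugate for the Poisson rate, so λ | data ~ Gamma(5+54, 6+10) = Gamma(59, 16).
Posterior mean = 59/16 = 59/16; prior mean = 5/6 = 5/6. Difference = 59/16 − 5/6 = 137/48.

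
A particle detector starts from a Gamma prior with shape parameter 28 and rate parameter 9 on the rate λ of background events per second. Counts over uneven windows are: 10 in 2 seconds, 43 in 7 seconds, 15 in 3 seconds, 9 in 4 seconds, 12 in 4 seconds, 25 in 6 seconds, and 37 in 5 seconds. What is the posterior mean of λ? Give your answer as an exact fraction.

179/40

Total count: 10 + 43 + 15 + 9 + 12 + 25 + 37 = 151.
Total exposure: 2 + 7 + 3 + 4 + 4 + 6 + 5 = 31 seconds.
Conjugate update: add total count to the shape and total exposure to the rate, giving Gamma(179, 40).
Posterior mean = α'/β' = 179/40.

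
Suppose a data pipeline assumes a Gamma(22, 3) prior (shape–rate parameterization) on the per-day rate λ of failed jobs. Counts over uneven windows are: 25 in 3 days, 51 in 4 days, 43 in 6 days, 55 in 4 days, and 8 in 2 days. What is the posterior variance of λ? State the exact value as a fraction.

Total count: 25 + 51 + 43 + 55 + 8 = 182.
Total exposure: 3 + 4 + 6 + 4 + 2 = 19 days.
Conjugate update: add total count to the shape and total exposure to the rate, giving Gamma(204, 22).
Posterior variance = α'/β'² = 204/484 = 51/121.

51/121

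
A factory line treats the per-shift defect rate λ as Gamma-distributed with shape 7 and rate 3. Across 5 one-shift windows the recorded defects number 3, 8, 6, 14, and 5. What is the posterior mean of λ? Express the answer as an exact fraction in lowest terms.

43/8

Total count: 3 + 8 + 6 + 14 + 5 = 36.
Total exposure: 5 shifts.
Gamma(α, β) with Poisson data over total exposure Σt gives posterior Gamma(α+Σx, β+Σt) = Gamma(43, 8).
Posterior mean = α'/β' = 43/8.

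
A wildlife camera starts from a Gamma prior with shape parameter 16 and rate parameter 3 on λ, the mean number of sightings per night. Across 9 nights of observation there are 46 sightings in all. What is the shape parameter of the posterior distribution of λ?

62

Total count 46 over total exposure 9 nights.
Conjugate update: add total count to the shape and total exposure to the rate, giving Gamma(62, 12).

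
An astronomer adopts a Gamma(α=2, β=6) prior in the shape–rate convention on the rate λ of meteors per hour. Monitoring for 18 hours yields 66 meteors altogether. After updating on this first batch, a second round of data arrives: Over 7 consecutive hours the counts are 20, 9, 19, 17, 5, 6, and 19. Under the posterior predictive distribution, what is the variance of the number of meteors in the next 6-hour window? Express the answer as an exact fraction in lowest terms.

Total count 66 over total exposure 18 hours.
After the first batch: Gamma(2 + 66, 6 + 18) = Gamma(68, 24).
Total count: 20 + 9 + 19 + 17 + 5 + 6 + 19 = 95.
Total exposure: 7 hours.
After the second batch: Gamma(68 + 95, 24 + 7) = Gamma(163, 31).
The posterior predictive for a window of length T is Negative Binomial with variance T·α'·(β'+T)/β'² = 6·163·37/961 = 36186/961.

36186/961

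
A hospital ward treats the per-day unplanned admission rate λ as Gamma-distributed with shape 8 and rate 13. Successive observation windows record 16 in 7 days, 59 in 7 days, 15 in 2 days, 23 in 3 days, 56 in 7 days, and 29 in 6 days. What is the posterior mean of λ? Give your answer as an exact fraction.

Total count: 16 + 59 + 15 + 23 + 56 + 29 = 198.
Total exposure: 7 + 7 + 2 + 3 + 7 + 6 = 32 days.
The Gamma prior is conjugate for the Poisson rate, so λ | data ~ Gamma(8+198, 13+32) = Gamma(206, 45).
Posterior mean = α'/β' = 206/45.

206/45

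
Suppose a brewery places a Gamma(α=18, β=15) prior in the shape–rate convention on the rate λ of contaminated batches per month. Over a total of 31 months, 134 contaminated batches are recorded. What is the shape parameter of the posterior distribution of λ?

152

Total count 134 over total exposure 31 months.
Gamma(α, β) with Poisson data over total exposure Σt gives posterior Gamma(α+Σx, β+Σt) = Gamma(152, 46).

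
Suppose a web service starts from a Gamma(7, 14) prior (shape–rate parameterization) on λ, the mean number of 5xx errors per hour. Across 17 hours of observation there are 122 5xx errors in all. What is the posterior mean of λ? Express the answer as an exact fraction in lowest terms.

129/31

Total count 122 over total exposure 17 hours.
By Gamma–Poisson conjugacy, the posterior is Gamma(α + Σx, β + Σt) = Gamma(7 + 122, 14 + 17) = Gamma(129, 31).
Posterior mean = α'/β' = 129/31.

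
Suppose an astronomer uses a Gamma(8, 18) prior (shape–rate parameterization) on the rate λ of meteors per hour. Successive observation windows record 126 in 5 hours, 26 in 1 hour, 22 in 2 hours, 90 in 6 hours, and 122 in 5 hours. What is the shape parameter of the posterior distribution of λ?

Total count: 126 + 26 + 22 + 90 + 122 = 386.
Total exposure: 5 + 1 + 2 + 6 + 5 = 19 hours.
Gamma(α, β) with Poisson data over total exposure Σt gives posterior Gamma(α+Σx, β+Σt) = Gamma(394, 37).

394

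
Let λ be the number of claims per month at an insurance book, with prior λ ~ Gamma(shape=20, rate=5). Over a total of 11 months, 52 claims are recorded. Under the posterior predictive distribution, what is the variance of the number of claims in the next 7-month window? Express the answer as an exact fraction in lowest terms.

Total count 52 over total exposure 11 months.
The Gamma prior is conjugate for the Poisson rate, so λ | data ~ Gamma(20+52, 5+11) = Gamma(72, 16).
The posterior predictive for a window of length T is Negative Binomial with variance T·α'·(β'+T)/β'² = 7·72·23/256 = 1449/32.

1449/32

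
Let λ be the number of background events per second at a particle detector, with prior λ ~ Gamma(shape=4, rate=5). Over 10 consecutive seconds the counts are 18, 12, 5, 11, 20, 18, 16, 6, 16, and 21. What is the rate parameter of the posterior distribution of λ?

Total count: 18 + 12 + 5 + 11 + 20 + 18 + 16 + 6 + 16 + 21 = 143.
Total exposure: 10 seconds.
Conjugate update: add total count to the shape and total exposure to the rate, giving Gamma(147, 15).

15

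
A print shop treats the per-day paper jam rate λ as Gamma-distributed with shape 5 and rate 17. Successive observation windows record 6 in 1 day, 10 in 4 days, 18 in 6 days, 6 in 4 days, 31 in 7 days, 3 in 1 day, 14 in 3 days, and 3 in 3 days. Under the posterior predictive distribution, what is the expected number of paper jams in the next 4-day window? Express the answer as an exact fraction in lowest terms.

Total count: 6 + 10 + 18 + 6 + 31 + 3 + 14 + 3 = 91.
Total exposure: 1 + 4 + 6 + 4 + 7 + 1 + 3 + 3 = 29 days.
By Gamma–Poisson conjugacy, the posterior is Gamma(α + Σx, β + Σt) = Gamma(5 + 91, 17 + 29) = Gamma(96, 46).
Predictive mean over a 4-day window = T·E[λ|data] = 4·96/46 = 192/23.

192/23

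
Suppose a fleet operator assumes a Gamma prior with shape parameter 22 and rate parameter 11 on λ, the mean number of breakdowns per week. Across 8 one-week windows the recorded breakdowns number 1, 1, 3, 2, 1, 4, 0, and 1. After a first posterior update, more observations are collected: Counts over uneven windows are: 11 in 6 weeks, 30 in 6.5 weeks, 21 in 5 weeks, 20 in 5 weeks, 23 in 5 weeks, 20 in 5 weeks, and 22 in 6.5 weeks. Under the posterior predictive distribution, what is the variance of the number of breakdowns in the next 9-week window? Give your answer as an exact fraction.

54873/1682

Total count: 1 + 1 + 3 + 2 + 1 + 4 + 0 + 1 = 13.
Total exposure: 8 weeks.
After the first batch: Gamma(22 + 13, 11 + 8) = Gamma(35, 19).
Total count: 11 + 30 + 21 + 20 + 23 + 20 + 22 = 147.
Total exposure: 6 + 6.5 + 5 + 5 + 5 + 5 + 6.5 = 39 weeks.
After the second batch: Gamma(35 + 147, 19 + 39) = Gamma(182, 58).
The posterior predictive for a window of length T is Negative Binomial with variance T·α'·(β'+T)/β'² = 9·182·67/3364 = 54873/1682.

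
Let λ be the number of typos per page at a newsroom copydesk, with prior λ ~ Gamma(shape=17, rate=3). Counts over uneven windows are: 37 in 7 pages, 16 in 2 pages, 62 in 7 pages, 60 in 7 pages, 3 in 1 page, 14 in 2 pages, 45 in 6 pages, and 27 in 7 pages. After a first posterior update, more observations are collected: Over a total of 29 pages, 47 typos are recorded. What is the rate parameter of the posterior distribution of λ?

71

Total count: 37 + 16 + 62 + 60 + 3 + 14 + 45 + 27 = 264.
Total exposure: 7 + 2 + 7 + 7 + 1 + 2 + 6 + 7 = 39 pages.
After the first batch: Gamma(17 + 264, 3 + 39) = Gamma(281, 42).
Total count 47 over total exposure 29 pages.
After the second batch: Gamma(281 + 47, 42 + 29) = Gamma(328, 71).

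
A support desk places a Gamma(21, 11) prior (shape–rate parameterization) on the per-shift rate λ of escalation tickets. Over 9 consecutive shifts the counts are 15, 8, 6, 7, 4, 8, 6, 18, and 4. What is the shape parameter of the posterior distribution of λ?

97

Total count: 15 + 8 + 6 + 7 + 4 + 8 + 6 + 18 + 4 = 76.
Total exposure: 9 shifts.
The Gamma prior is conjugate for the Poisson rate, so λ | data ~ Gamma(21+76, 11+9) = Gamma(97, 20).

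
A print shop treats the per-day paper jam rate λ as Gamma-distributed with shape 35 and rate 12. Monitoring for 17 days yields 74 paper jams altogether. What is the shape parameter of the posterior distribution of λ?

Total count 74 over total exposure 17 days.
The Gamma prior is conjugate for the Poisson rate, so λ | data ~ Gamma(35+74, 12+17) = Gamma(109, 29).

109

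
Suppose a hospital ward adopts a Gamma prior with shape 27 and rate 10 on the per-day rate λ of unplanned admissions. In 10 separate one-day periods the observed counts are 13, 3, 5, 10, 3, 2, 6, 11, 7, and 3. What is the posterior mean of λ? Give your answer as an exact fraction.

Total count: 13 + 3 + 5 + 10 + 3 + 2 + 6 + 11 + 7 + 3 = 63.
Total exposure: 10 days.
The Gamma prior is conjugate for the Poisson rate, so λ | data ~ Gamma(27+63, 10+10) = Gamma(90, 20).
Posterior mean = α'/β' = 90/20 = 9/2.

9/2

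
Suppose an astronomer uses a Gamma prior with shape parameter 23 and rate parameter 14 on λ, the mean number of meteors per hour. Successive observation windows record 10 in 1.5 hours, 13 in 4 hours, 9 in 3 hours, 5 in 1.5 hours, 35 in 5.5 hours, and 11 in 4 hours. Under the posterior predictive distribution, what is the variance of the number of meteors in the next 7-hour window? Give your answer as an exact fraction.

120204/4489

Total count: 10 + 13 + 9 + 5 + 35 + 11 = 83.
Total exposure: 1.5 + 4 + 3 + 1.5 + 5.5 + 4 = 19.5 hours.
By Gamma–Poisson conjugacy, the posterior is Gamma(α + Σx, β + Σt) = Gamma(23 + 83, 14 + 19.5) = Gamma(106, 67/2).
The posterior predictive for a window of length T is Negative Binomial with variance T·α'·(β'+T)/β'² = 7·106·(81/2)/(4489/4) = 120204/4489.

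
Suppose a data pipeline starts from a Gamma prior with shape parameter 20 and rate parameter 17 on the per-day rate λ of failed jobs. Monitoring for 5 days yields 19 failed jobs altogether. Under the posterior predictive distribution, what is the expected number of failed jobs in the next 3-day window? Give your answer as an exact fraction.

117/22

Total count 19 over total exposure 5 days.
The Gamma prior is conjugate for the Poisson rate, so λ | data ~ Gamma(20+19, 17+5) = Gamma(39, 22).
Predictive mean over a 3-day window = T·E[λ|data] = 3·39/22 = 117/22.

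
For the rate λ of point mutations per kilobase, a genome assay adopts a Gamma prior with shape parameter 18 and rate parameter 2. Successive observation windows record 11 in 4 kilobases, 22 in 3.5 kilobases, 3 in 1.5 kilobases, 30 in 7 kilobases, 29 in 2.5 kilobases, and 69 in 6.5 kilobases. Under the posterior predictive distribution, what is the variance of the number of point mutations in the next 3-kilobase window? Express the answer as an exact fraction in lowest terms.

1820/81

Total count: 11 + 22 + 3 + 30 + 29 + 69 = 164.
Total exposure: 4 + 3.5 + 1.5 + 7 + 2.5 + 6.5 = 25 kilobases.
Conjugate update: add total count to the shape and total exposure to the rate, giving Gamma(182, 27).
The posterior predictive for a window of length T is Negative Binomial with variance T·α'·(β'+T)/β'² = 3·182·30/729 = 1820/81.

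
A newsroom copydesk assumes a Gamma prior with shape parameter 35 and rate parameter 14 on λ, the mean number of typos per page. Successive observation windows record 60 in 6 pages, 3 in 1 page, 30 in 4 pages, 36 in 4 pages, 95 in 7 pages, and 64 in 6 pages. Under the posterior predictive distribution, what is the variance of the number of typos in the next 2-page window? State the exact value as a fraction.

7106/441

Total count: 60 + 3 + 30 + 36 + 95 + 64 = 288.
Total exposure: 6 + 1 + 4 + 4 + 7 + 6 = 28 pages.
Gamma(α, β) with Poisson data over total exposure Σt gives posterior Gamma(α+Σx, β+Σt) = Gamma(323, 42).
The posterior predictive for a window of length T is Negative Binomial with variance T·α'·(β'+T)/β'² = 2·323·44/1764 = 7106/441.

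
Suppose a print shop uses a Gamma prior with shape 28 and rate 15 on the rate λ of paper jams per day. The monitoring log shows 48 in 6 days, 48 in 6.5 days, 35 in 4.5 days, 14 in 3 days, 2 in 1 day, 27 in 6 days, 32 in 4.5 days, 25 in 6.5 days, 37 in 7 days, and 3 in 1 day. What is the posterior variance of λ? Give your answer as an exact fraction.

299/3721

Total count: 48 + 48 + 35 + 14 + 2 + 27 + 32 + 25 + 37 + 3 = 271.
Total exposure: 6 + 6.5 + 4.5 + 3 + 1 + 6 + 4.5 + 6.5 + 7 + 1 = 46 days.
The Gamma prior is conjugate for the Poisson rate, so λ | data ~ Gamma(28+271, 15+46) = Gamma(299, 61).
Posterior variance = α'/β'² = 299/3721.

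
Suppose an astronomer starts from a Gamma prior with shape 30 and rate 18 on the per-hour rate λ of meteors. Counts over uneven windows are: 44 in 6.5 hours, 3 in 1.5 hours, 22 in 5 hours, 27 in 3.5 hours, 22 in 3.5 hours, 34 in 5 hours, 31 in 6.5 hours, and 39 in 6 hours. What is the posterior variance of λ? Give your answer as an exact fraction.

Total count: 44 + 3 + 22 + 27 + 22 + 34 + 31 + 39 = 222.
Total exposure: 6.5 + 1.5 + 5 + 3.5 + 3.5 + 5 + 6.5 + 6 = 37.5 hours.
Gamma(α, β) with Poisson data over total exposure Σt gives posterior Gamma(α+Σx, β+Σt) = Gamma(252, 111/2).
Posterior variance = α'/β'² = 252/(12321/4) = 112/1369.

112/1369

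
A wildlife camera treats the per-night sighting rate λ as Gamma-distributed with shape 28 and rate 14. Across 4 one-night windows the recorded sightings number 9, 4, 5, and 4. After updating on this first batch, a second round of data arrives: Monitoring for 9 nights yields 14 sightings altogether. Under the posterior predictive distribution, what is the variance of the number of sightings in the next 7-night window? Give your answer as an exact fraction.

Total count: 9 + 4 + 5 + 4 = 22.
Total exposure: 4 nights.
After the first batch: Gamma(28 + 22, 14 + 4) = Gamma(50, 18).
Total count 14 over total exposure 9 nights.
After the second batch: Gamma(50 + 14, 18 + 9) = Gamma(64, 27).
The posterior predictive for a window of length T is Negative Binomial with variance T·α'·(β'+T)/β'² = 7·64·34/729 = 15232/729.

15232/729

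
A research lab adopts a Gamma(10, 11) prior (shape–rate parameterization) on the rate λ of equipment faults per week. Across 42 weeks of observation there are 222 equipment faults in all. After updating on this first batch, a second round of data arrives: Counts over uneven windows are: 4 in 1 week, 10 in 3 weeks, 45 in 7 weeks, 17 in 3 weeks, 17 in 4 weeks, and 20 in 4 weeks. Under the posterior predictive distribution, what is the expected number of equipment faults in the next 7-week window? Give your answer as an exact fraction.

Total count 222 over total exposure 42 weeks.
After the first batch: Gamma(10 + 222, 11 + 42) = Gamma(232, 53).
Total count: 4 + 10 + 45 + 17 + 17 + 20 = 113.
Total exposure: 1 + 3 + 7 + 3 + 4 + 4 = 22 weeks.
After the second batch: Gamma(232 + 113, 53 + 22) = Gamma(345, 75).
Predictive mean over a 7-week window = T·E[λ|data] = 7·345/75 = 161/5.

161/5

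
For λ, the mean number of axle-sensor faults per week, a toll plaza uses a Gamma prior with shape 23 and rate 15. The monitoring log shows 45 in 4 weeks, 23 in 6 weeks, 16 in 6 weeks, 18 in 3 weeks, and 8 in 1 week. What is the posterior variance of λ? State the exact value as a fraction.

Total count: 45 + 23 + 16 + 18 + 8 = 110.
Total exposure: 4 + 6 + 6 + 3 + 1 = 20 weeks.
Gamma(α, β) with Poisson data over total exposure Σt gives posterior Gamma(α+Σx, β+Σt) = Gamma(133, 35).
Posterior variance = α'/β'² = 133/1225 = 19/175.

19/175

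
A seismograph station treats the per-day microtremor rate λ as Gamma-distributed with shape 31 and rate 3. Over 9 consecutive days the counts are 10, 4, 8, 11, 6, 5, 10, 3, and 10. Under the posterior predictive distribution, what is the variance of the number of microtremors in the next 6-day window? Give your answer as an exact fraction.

Total count: 10 + 4 + 8 + 11 + 6 + 5 + 10 + 3 + 10 = 67.
Total exposure: 9 days.
Gamma(α, β) with Poisson data over total exposure Σt gives posterior Gamma(α+Σx, β+Σt) = Gamma(98, 12).
The posterior predictive for a window of length T is Negative Binomial with variance T·α'·(β'+T)/β'² = 6·98·18/144 = 147/2.

147/2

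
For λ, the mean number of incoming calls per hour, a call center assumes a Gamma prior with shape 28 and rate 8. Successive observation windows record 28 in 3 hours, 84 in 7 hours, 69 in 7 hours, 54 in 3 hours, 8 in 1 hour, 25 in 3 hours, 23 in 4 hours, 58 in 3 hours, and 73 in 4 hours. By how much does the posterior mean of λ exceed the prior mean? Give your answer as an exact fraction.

Total count: 28 + 84 + 69 + 54 + 8 + 25 + 23 + 58 + 73 = 422.
Total exposure: 3 + 7 + 7 + 3 + 1 + 3 + 4 + 3 + 4 = 35 hours.
By Gamma–Poisson conjugacy, the posterior is Gamma(α + Σx, β + Σt) = Gamma(28 + 422, 8 + 35) = Gamma(450, 43).
Posterior mean = 450/43 = 450/43; prior mean = 28/8 = 7/2. Difference = 450/43 − 7/2 = 599/86.

599/86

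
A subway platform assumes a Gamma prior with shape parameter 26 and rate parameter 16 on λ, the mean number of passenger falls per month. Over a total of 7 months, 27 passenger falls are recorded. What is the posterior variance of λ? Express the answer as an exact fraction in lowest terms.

Total count 27 over total exposure 7 months.
The Gamma prior is conjugate for the Poisson rate, so λ | data ~ Gamma(26+27, 16+7) = Gamma(53, 23).
Posterior variance = α'/β'² = 53/529.

53/529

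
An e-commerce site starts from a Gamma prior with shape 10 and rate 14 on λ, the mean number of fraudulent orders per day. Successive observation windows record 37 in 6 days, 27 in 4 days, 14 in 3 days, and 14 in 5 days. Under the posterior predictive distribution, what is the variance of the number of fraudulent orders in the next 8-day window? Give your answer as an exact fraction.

Total count: 37 + 27 + 14 + 14 = 92.
Total exposure: 6 + 4 + 3 + 5 = 18 days.
Conjugate update: add total count to the shape and total exposure to the rate, giving Gamma(102, 32).
The posterior predictive for a window of length T is Negative Binomial with variance T·α'·(β'+T)/β'² = 8·102·40/1024 = 255/8.

255/8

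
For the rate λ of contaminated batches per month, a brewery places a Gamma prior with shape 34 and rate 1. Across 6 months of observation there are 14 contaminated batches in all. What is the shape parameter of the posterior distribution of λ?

48

Total count 14 over total exposure 6 months.
Conjugate update: add total count to the shape and total exposure to the rate, giving Gamma(48, 7).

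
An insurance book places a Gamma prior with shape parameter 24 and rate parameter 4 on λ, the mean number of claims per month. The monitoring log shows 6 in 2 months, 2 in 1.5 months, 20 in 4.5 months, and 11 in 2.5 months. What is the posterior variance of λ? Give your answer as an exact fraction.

252/841

Total count: 6 + 2 + 20 + 11 = 39.
Total exposure: 2 + 1.5 + 4.5 + 2.5 = 10.5 months.
Posterior: α' = 24 + 39 = 63, β' = 4 + 10.5 = 29/2.
Posterior variance = α'/β'² = 63/(841/4) = 252/841.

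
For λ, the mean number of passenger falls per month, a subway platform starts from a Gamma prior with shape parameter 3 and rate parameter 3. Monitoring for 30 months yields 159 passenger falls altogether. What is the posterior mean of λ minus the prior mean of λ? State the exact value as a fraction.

43/11

Total count 159 over total exposure 30 months.
The Gamma prior is conjugate for the Poisson rate, so λ | data ~ Gamma(3+159, 3+30) = Gamma(162, 33).
Posterior mean = 162/33 = 54/11; prior mean = 3/3 = 1. Difference = 54/11 − 1 = 43/11.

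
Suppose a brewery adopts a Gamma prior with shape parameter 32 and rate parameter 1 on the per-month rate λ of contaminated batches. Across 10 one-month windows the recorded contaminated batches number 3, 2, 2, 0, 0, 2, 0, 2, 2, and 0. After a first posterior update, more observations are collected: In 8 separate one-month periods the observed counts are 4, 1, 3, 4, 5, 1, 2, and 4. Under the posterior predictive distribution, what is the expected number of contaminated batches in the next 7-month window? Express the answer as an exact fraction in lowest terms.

483/19

Total count: 3 + 2 + 2 + 0 + 0 + 2 + 0 + 2 + 2 + 0 = 13.
Total exposure: 10 months.
After the first batch: Gamma(32 + 13, 1 + 10) = Gamma(45, 11).
Total count: 4 + 1 + 3 + 4 + 5 + 1 + 2 + 4 = 24.
Total exposure: 8 months.
After the second batch: Gamma(45 + 24, 11 + 8) = Gamma(69, 19).
Predictive mean over a 7-month window = T·E[λ|data] = 7·69/19 = 483/19.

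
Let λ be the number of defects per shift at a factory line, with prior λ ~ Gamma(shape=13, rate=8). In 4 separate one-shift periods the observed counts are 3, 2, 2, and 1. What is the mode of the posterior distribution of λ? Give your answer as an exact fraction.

Total count: 3 + 2 + 2 + 1 = 8.
Total exposure: 4 shifts.
Conjugate update: add total count to the shape and total exposure to the rate, giving Gamma(21, 12).
Posterior mode = (α'−1)/β' = 20/12 = 5/3.

5/3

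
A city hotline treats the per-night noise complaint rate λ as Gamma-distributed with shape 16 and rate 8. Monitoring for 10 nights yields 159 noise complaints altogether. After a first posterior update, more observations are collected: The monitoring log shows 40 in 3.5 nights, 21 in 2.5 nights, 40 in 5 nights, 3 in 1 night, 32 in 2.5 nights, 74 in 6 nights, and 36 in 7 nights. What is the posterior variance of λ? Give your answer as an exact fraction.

1684/8281

Total count 159 over total exposure 10 nights.
After the first batch: Gamma(16 + 159, 8 + 10) = Gamma(175, 18).
Total count: 40 + 21 + 40 + 3 + 32 + 74 + 36 = 246.
Total exposure: 3.5 + 2.5 + 5 + 1 + 2.5 + 6 + 7 = 27.5 nights.
After the second batch: Gamma(175 + 246, 18 + 27.5) = Gamma(421, 91/2).
Posterior variance = α'/β'² = 421/(8281/4) = 1684/8281.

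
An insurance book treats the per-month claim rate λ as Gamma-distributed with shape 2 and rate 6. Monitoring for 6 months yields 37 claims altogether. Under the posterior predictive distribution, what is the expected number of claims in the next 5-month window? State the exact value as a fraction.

65/4

Total count 37 over total exposure 6 months.
Conjugate update: add total count to the shape and total exposure to the rate, giving Gamma(39, 12).
Predictive mean over a 5-month window = T·E[λ|data] = 5·39/12 = 65/4.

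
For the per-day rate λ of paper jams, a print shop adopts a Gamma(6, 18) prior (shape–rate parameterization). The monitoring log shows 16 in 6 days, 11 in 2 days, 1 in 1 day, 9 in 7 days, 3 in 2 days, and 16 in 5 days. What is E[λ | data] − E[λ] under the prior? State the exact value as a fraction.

Total count: 16 + 11 + 1 + 9 + 3 + 16 = 56.
Total exposure: 6 + 2 + 1 + 7 + 2 + 5 = 23 days.
The Gamma prior is conjugate for the Poisson rate, so λ | data ~ Gamma(6+56, 18+23) = Gamma(62, 41).
Posterior mean = 62/41 = 62/41; prior mean = 6/18 = 1/3. Difference = 62/41 − 1/3 = 145/123.

145/123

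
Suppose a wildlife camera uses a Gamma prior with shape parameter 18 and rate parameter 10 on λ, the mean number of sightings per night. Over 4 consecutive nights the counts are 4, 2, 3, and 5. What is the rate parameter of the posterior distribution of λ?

Total count: 4 + 2 + 3 + 5 = 14.
Total exposure: 4 nights.
By Gamma–Poisson conjugacy, the posterior is Gamma(α + Σx, β + Σt) = Gamma(18 + 14, 10 + 4) = Gamma(32, 14).

14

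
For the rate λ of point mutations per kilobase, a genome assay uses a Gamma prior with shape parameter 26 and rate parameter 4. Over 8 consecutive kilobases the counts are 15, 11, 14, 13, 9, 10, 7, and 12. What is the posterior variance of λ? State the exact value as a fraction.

13/16

Total count: 15 + 11 + 14 + 13 + 9 + 10 + 7 + 12 = 91.
Total exposure: 8 kilobases.
Posterior: α' = 26 + 91 = 117, β' = 4 + 8 = 12.
Posterior variance = α'/β'² = 117/144 = 13/16.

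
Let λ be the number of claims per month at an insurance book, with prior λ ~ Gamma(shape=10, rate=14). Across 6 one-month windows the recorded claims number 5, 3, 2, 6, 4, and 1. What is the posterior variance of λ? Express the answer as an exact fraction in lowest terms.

Total count: 5 + 3 + 2 + 6 + 4 + 1 = 21.
Total exposure: 6 months.
Posterior: α' = 10 + 21 = 31, β' = 14 + 6 = 20.
Posterior variance = α'/β'² = 31/400.

31/400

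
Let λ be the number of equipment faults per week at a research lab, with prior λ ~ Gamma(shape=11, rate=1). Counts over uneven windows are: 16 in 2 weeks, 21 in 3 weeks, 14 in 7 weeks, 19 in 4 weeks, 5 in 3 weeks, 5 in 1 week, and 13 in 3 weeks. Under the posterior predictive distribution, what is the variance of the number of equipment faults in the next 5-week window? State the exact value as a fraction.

1885/72

Total count: 16 + 21 + 14 + 19 + 5 + 5 + 13 = 93.
Total exposure: 2 + 3 + 7 + 4 + 3 + 1 + 3 = 23 weeks.
Gamma(α, β) with Poisson data over total exposure Σt gives posterior Gamma(α+Σx, β+Σt) = Gamma(104, 24).
The posterior predictive for a window of length T is Negative Binomial with variance T·α'·(β'+T)/β'² = 5·104·29/576 = 1885/72.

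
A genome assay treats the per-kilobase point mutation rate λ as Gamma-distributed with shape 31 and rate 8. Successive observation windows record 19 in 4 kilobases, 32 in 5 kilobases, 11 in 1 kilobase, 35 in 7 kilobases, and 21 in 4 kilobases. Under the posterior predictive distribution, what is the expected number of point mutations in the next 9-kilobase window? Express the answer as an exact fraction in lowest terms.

1341/29

Total count: 19 + 32 + 11 + 35 + 21 = 118.
Total exposure: 4 + 5 + 1 + 7 + 4 = 21 kilobases.
The Gamma prior is conjugate for the Poisson rate, so λ | data ~ Gamma(31+118, 8+21) = Gamma(149, 29).
Predictive mean over a 9-kilobase window = T·E[λ|data] = 9·149/29 = 1341/29.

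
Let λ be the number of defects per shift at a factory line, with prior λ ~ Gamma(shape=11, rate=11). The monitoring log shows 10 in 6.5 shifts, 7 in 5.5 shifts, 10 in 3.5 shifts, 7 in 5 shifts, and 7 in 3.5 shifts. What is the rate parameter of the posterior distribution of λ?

Total count: 10 + 7 + 10 + 7 + 7 = 41.
Total exposure: 6.5 + 5.5 + 3.5 + 5 + 3.5 = 24 shifts.
Gamma(α, β) with Poisson data over total exposure Σt gives posterior Gamma(α+Σx, β+Σt) = Gamma(52, 35).

35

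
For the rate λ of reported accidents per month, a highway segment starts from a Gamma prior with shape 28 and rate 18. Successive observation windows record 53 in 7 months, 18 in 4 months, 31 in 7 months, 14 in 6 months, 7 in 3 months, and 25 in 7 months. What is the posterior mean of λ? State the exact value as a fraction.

Total count: 53 + 18 + 31 + 14 + 7 + 25 = 148.
Total exposure: 7 + 4 + 7 + 6 + 3 + 7 = 34 months.
The Gamma prior is conjugate for the Poisson rate, so λ | data ~ Gamma(28+148, 18+34) = Gamma(176, 52).
Posterior mean = α'/β' = 176/52 = 44/13.

44/13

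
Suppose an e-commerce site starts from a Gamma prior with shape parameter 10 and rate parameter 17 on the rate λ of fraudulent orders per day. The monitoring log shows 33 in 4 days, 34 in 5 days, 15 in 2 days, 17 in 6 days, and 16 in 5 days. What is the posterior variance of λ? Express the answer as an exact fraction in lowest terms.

Total count: 33 + 34 + 15 + 17 + 16 = 115.
Total exposure: 4 + 5 + 2 + 6 + 5 = 22 days.
By Gamma–Poisson conjugacy, the posterior is Gamma(α + Σx, β + Σt) = Gamma(10 + 115, 17 + 22) = Gamma(125, 39).
Posterior variance = α'/β'² = 125/1521.

125/1521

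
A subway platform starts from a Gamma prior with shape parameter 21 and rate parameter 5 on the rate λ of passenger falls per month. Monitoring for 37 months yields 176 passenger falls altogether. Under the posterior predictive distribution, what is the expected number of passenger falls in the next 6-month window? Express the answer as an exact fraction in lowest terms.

197/7

Total count 176 over total exposure 37 months.
By Gamma–Poisson conjugacy, the posterior is Gamma(α + Σx, β + Σt) = Gamma(21 + 176, 5 + 37) = Gamma(197, 42).
Predictive mean over a 6-month window = T·E[λ|data] = 6·197/42 = 197/7.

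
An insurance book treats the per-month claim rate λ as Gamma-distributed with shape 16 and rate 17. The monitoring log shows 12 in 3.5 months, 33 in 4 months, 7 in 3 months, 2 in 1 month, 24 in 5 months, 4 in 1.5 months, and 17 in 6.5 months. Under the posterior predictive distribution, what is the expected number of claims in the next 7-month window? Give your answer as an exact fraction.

1610/83

Total count: 12 + 33 + 7 + 2 + 24 + 4 + 17 = 99.
Total exposure: 3.5 + 4 + 3 + 1 + 5 + 1.5 + 6.5 = 24.5 months.
The Gamma prior is conjugate for the Poisson rate, so λ | data ~ Gamma(16+99, 17+24.5) = Gamma(115, 83/2).
Predictive mean over a 7-month window = T·E[λ|data] = 7·115/(83/2) = 1610/83.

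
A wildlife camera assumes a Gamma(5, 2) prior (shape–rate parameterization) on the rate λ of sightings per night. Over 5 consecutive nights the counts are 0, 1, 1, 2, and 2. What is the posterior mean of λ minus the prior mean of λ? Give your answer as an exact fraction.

Total count: 0 + 1 + 1 + 2 + 2 = 6.
Total exposure: 5 nights.
The Gamma prior is conjugate for the Poisson rate, so λ | data ~ Gamma(5+6, 2+5) = Gamma(11, 7).
Posterior mean = 11/7 = 11/7; prior mean = 5/2 = 5/2. Difference = 11/7 − 5/2 = -13/14.

-13/14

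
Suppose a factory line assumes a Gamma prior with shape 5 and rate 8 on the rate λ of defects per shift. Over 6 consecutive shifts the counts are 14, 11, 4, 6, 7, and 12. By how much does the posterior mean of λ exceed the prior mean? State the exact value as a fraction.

Total count: 14 + 11 + 4 + 6 + 7 + 12 = 54.
Total exposure: 6 shifts.
Posterior: α' = 5 + 54 = 59, β' = 8 + 6 = 14.
Posterior mean = 59/14 = 59/14; prior mean = 5/8 = 5/8. Difference = 59/14 − 5/8 = 201/56.

201/56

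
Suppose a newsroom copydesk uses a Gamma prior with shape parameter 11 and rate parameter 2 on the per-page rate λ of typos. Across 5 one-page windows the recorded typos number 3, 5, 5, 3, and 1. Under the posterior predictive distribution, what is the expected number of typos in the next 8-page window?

32

Total count: 3 + 5 + 5 + 3 + 1 = 17.
Total exposure: 5 pages.
By Gamma–Poisson conjugacy, the posterior is Gamma(α + Σx, β + Σt) = Gamma(11 + 17, 2 + 5) = Gamma(28, 7).
Predictive mean over an 8-page window = T·E[λ|data] = 8·28/7 = 32.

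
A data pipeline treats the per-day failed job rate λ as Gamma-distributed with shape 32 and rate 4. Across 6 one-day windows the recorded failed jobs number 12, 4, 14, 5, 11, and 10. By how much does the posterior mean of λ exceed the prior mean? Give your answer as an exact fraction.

4/5

Total count: 12 + 4 + 14 + 5 + 11 + 10 = 56.
Total exposure: 6 days.
The Gamma prior is conjugate for the Poisson rate, so λ | data ~ Gamma(32+56, 4+6) = Gamma(88, 10).
Posterior mean = 88/10 = 44/5; prior mean = 32/4 = 8. Difference = 44/5 − 8 = 4/5.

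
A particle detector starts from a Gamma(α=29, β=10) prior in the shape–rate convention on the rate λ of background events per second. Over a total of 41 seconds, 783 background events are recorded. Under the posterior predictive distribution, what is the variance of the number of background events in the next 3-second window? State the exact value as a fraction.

14616/289

Total count 783 over total exposure 41 seconds.
Posterior: α' = 29 + 783 = 812, β' = 10 + 41 = 51.
The posterior predictive for a window of length T is Negative Binomial with variance T·α'·(β'+T)/β'² = 3·812·54/2601 = 14616/289.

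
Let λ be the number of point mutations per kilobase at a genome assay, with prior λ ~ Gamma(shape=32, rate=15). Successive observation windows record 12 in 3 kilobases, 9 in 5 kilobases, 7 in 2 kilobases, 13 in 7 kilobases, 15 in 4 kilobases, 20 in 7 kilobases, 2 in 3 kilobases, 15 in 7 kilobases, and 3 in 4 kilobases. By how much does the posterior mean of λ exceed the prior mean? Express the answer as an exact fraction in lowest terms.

32/285

Total count: 12 + 9 + 7 + 13 + 15 + 20 + 2 + 15 + 3 = 96.
Total exposure: 3 + 5 + 2 + 7 + 4 + 7 + 3 + 7 + 4 = 42 kilobases.
Gamma(α, β) with Poisson data over total exposure Σt gives posterior Gamma(α+Σx, β+Σt) = Gamma(128, 57).
Posterior mean = 128/57 = 128/57; prior mean = 32/15 = 32/15. Difference = 128/57 − 32/15 = 32/285.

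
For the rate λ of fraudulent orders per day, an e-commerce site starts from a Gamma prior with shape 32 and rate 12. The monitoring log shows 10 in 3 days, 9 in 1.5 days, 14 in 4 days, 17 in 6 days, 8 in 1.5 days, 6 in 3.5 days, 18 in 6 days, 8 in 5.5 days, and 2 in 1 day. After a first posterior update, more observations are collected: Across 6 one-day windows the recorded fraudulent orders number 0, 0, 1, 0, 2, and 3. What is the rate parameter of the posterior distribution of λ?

Total count: 10 + 9 + 14 + 17 + 8 + 6 + 18 + 8 + 2 = 92.
Total exposure: 3 + 1.5 + 4 + 6 + 1.5 + 3.5 + 6 + 5.5 + 1 = 32 days.
After the first batch: Gamma(32 + 92, 12 + 32) = Gamma(124, 44).
Total count: 0 + 0 + 1 + 0 + 2 + 3 = 6.
Total exposure: 6 days.
After the second batch: Gamma(124 + 6, 44 + 6) = Gamma(130, 50).

50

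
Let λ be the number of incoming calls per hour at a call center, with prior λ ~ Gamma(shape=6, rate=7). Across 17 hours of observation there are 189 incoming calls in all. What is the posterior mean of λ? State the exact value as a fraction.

65/8

Total count 189 over total exposure 17 hours.
Conjugate update: add total count to the shape and total exposure to the rate, giving Gamma(195, 24).
Posterior mean = α'/β' = 195/24 = 65/8.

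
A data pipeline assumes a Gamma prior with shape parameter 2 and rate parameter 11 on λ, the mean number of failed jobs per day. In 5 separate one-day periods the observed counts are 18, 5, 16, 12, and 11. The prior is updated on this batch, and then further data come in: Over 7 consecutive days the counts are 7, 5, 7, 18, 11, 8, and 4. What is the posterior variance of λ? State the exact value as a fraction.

Total count: 18 + 5 + 16 + 12 + 11 = 62.
Total exposure: 5 days.
After the first batch: Gamma(2 + 62, 11 + 5) = Gamma(64, 16).
Total count: 7 + 5 + 7 + 18 + 11 + 8 + 4 = 60.
Total exposure: 7 days.
After the second batch: Gamma(64 + 60, 16 + 7) = Gamma(124, 23).
Posterior variance = α'/β'² = 124/529.

124/529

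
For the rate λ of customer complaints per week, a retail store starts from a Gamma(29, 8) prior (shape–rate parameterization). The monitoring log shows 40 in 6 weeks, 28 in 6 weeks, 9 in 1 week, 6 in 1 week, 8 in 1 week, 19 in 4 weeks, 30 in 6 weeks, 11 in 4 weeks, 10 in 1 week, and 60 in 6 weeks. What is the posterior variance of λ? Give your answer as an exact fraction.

Total count: 40 + 28 + 9 + 6 + 8 + 19 + 30 + 11 + 10 + 60 = 221.
Total exposure: 6 + 6 + 1 + 1 + 1 + 4 + 6 + 4 + 1 + 6 = 36 weeks.
The Gamma prior is conjugate for the Poisson rate, so λ | data ~ Gamma(29+221, 8+36) = Gamma(250, 44).
Posterior variance = α'/β'² = 250/1936 = 125/968.

125/968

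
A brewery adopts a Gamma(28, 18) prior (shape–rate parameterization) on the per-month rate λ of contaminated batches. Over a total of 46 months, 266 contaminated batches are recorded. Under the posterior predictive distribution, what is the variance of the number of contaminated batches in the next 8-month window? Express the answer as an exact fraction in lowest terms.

1323/32

Total count 266 over total exposure 46 months.
Conjugate update: add total count to the shape and total exposure to the rate, giving Gamma(294, 64).
The posterior predictive for a window of length T is Negative Binomial with variance T·α'·(β'+T)/β'² = 8·294·72/4096 = 1323/32.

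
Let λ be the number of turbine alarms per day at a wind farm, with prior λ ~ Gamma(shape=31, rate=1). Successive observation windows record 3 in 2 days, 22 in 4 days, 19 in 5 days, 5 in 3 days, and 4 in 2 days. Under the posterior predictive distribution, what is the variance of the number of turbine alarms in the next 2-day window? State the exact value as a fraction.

3192/289

Total count: 3 + 22 + 19 + 5 + 4 = 53.
Total exposure: 2 + 4 + 5 + 3 + 2 = 16 days.
Gamma(α, β) with Poisson data over total exposure Σt gives posterior Gamma(α+Σx, β+Σt) = Gamma(84, 17).
The posterior predictive for a window of length T is Negative Binomial with variance T·α'·(β'+T)/β'² = 2·84·19/289 = 3192/289.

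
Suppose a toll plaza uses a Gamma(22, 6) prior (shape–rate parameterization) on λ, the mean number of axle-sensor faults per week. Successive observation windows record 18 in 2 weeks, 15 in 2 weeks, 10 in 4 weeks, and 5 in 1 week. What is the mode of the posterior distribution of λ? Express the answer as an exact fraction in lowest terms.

Total count: 18 + 15 + 10 + 5 = 48.
Total exposure: 2 + 2 + 4 + 1 = 9 weeks.
By Gamma–Poisson conjugacy, the posterior is Gamma(α + Σx, β + Σt) = Gamma(22 + 48, 6 + 9) = Gamma(70, 15).
Posterior mode = (α'−1)/β' = 69/15 = 23/5.

23/5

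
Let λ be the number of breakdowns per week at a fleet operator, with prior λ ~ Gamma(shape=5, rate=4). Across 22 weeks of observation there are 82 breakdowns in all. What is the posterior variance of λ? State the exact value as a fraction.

87/676

Total count 82 over total exposure 22 weeks.
Conjugate update: add total count to the shape and total exposure to the rate, giving Gamma(87, 26).
Posterior variance = α'/β'² = 87/676.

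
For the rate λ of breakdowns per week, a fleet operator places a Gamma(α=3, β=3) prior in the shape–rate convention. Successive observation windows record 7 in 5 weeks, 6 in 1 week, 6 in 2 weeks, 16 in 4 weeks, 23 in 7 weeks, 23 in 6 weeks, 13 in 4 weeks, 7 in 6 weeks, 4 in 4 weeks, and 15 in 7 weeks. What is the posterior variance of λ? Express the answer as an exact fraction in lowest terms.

123/2401

Total count: 7 + 6 + 6 + 16 + 23 + 23 + 13 + 7 + 4 + 15 = 120.
Total exposure: 5 + 1 + 2 + 4 + 7 + 6 + 4 + 6 + 4 + 7 = 46 weeks.
Gamma(α, β) with Poisson data over total exposure Σt gives posterior Gamma(α+Σx, β+Σt) = Gamma(123, 49).
Posterior variance = α'/β'² = 123/2401.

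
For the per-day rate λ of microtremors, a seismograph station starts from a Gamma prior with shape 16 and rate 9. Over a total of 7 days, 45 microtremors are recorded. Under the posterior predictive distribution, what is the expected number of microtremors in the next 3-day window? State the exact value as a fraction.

183/16

Total count 45 over total exposure 7 days.
The Gamma prior is conjugate for the Poisson rate, so λ | data ~ Gamma(16+45, 9+7) = Gamma(61, 16).
Predictive mean over a 3-day window = T·E[λ|data] = 3·61/16 = 183/16.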